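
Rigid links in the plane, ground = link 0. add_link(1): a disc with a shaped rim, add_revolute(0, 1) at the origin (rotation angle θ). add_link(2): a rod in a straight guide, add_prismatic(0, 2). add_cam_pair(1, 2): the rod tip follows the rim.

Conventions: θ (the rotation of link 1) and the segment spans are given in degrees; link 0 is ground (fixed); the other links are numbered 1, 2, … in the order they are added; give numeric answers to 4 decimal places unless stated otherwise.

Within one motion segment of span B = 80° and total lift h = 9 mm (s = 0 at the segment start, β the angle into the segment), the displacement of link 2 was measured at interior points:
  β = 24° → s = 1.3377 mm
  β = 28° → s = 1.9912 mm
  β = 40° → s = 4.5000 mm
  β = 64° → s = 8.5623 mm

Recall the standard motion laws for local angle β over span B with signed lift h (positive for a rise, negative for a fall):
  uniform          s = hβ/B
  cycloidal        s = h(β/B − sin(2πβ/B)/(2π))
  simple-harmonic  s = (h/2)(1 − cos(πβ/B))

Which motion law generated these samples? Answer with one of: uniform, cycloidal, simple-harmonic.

candidates at β/B = r: uniform s = h·r (linear in β); cycloidal s = h·(r − sin(2πr)/(2π)); simple-harmonic s = (h/2)(1 − cos(πr))
β=24°: printed 1.3377 | uniform 2.7000, cycloidal 1.3377, simple-harmonic 1.8550
β=28°: printed 1.9912 | uniform 3.1500, cycloidal 1.9912, simple-harmonic 2.4570
β=40°: printed 4.5000 | uniform 4.5000, cycloidal 4.5000, simple-harmonic 4.5000
β=64°: printed 8.5623 | uniform 7.2000, cycloidal 8.5623, simple-harmonic 8.1406
only one law matches every sample → cycloidal

cycloidal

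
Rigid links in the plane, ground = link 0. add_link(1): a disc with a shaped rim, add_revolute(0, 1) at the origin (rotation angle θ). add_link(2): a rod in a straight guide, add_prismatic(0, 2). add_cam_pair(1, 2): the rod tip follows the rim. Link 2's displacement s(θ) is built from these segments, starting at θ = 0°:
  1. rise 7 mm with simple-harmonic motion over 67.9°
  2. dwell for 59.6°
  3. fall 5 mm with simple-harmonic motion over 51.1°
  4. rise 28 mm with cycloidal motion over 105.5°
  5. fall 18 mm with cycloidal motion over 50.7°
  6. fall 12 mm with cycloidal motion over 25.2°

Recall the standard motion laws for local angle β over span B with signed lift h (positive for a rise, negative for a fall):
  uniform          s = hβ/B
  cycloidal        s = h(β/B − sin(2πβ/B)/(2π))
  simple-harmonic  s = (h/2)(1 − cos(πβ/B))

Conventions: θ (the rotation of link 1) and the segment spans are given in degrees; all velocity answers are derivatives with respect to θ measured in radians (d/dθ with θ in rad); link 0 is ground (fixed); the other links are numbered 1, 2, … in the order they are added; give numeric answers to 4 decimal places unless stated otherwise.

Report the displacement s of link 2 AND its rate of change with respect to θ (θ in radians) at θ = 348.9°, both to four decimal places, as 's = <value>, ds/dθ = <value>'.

segment 1 (0° to 67.9°, simple-harmonic, h = 7) is passed completely: s = 0.0000 + (7) = 7.0000
segment 2 (67.9° to 127.5°, dwell): s unchanged at 7.0000
segment 3 (127.5° to 178.6°, simple-harmonic, h = -5) is passed completely: s = 7.0000 + (-5) = 2.0000
segment 4 (178.6° to 284.1°, cycloidal, h = 28) is passed completely: s = 2.0000 + (28) = 30.0000
segment 5 (284.1° to 334.8°, cycloidal, h = -18) is passed completely: s = 30.0000 + (-18) = 12.0000
θ = 348.9° falls in segment 6 (334.8° to 360°, cycloidal, h = -12): β = 348.9 − 334.8 = 14.1°, B = 25.2°; Δs = -12·(0.5595 − sin(2π·0.5595)/(2π)) = -7.4120; s = 12.0000 − 7.4120 = 4.5880
velocity in seg [334.8°–360°] (cycloidal), θ in radians: β = 14.1° = 0.2461 rad, B = 25.2° = 0.4398 rad; ds/dθ = (h/B)(1 − cos(2πβ/B)) = ((-12)/0.4398)(1 − cos(2π·0.5595)) = -52.681389 mm/rad

s = 4.5880, ds/dθ = -52.6814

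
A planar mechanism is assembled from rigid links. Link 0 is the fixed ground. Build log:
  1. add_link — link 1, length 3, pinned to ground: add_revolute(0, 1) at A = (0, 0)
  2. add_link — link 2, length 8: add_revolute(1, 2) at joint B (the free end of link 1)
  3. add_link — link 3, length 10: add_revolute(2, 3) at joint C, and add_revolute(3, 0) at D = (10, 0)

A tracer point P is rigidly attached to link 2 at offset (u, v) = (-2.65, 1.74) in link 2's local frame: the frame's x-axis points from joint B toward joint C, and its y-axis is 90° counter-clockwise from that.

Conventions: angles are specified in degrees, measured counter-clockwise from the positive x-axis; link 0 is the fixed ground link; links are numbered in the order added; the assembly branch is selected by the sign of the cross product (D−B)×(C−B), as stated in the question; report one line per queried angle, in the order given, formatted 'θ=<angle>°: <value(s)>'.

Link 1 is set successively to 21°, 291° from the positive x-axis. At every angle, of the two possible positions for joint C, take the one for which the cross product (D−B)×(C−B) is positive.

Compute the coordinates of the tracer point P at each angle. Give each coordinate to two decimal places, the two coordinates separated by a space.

A=(0,0), D=(10.00,0)
θ=21°: B = A + 3.00·(cos21°, sin21°) = (2.8007, 1.0751)
θ=21°: |BD| = 7.2791
θ=21°: circle(B,8.00) ∩ circle(D,10.00): a=1.1667, h=7.9145
θ=21°:   candidates: C₊=(5.1236,8.7304) cross=57.610; C₋=(2.7857,-6.9249) cross=-57.610
θ=21°:   branch + wants cross > 0 → take C=(5.1236,8.7304) (cross=57.610)
θ=21°: ex = (C−B)/|BC| = (0.2904,0.9569); ey = (-0.9569,0.2904)
θ=21°: P = B + -2.65·ex + 1.74·ey = (0.3663,-0.9555)
θ=291°: B = A + 3.00·(cos291°, sin291°) = (1.0751, -2.8007)
θ=291°: |BD| = 9.3540
θ=291°: circle(B,8.00) ∩ circle(D,10.00): a=2.7527, h=7.5115
θ=291°:   candidates: C₊=(1.4525,5.1904) cross=70.263; C₋=(5.9506,-9.1434) cross=-70.263
θ=291°:   branch + wants cross > 0 → take C=(1.4525,5.1904) (cross=70.263)
θ=291°: ex = (C−B)/|BC| = (0.0472,0.9989); ey = (-0.9989,0.0472)
θ=291°: P = B + -2.65·ex + 1.74·ey = (-0.7880,-5.3657)

θ=21°: 0.37 -0.96
θ=291°: -0.79 -5.37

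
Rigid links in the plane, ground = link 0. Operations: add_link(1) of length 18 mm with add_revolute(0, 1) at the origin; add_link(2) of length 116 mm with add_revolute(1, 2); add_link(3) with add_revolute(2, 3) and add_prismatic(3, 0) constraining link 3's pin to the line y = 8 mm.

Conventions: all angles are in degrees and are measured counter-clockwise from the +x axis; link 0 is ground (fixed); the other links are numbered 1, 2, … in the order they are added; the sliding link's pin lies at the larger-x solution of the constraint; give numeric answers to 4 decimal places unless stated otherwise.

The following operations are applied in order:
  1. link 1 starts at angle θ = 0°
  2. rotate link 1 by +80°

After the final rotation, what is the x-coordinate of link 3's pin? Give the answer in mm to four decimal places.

geometry: r = 18 mm, L = 116 mm, e = 8 mm; θ starts at 0°
rotate link 1 by +80°: θ ← 0° +80° = 80°
crank pin P = (r cos θ, r sin θ) = (3.125667, 17.726540)
h = r sin θ − e = 17.726540 − 8 = 9.726540
x = r cos θ + √(L² − h²) = 3.125667 + 115.591498 = 118.717165

118.7172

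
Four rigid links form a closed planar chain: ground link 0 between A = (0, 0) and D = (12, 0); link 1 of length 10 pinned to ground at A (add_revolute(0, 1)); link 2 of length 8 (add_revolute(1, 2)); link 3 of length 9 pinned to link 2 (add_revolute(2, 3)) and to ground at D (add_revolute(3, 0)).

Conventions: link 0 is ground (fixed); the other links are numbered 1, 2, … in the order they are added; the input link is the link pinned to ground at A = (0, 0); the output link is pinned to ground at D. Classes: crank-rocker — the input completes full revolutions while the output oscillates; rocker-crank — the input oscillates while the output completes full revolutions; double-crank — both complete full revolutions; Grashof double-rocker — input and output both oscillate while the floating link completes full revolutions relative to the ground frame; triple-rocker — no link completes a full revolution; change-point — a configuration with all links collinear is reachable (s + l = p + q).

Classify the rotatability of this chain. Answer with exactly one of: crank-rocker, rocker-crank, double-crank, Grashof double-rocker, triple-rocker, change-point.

lengths: ground=12, input=10, coupler=8, output=9
sorted: s=8 (shortest), l=12 (longest), p+q=19
s + l = 20 vs p + q = 19
s + l > p + q → non-Grashof → no link fully rotates → triple-rocker

triple-rocker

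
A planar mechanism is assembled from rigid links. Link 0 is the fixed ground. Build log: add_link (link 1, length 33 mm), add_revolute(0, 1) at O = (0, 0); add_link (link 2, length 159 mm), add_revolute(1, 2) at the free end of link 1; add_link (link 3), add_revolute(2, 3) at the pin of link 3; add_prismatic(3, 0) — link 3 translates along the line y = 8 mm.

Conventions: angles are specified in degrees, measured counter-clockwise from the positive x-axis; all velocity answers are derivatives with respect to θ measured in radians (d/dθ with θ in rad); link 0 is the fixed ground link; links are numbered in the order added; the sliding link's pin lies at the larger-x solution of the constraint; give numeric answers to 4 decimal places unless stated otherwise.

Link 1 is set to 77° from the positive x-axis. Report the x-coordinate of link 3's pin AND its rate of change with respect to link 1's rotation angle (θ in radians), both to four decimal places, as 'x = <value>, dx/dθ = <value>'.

geometry: r = 33 mm, L = 159 mm, e = 8 mm
crank pin P = (r cos θ, r sin θ) = (7.423385, 32.154212)
h = r sin θ − e = 32.154212 − 8 = 24.154212
x = r cos θ + √(L² − h²) = 7.423385 + 157.154618 = 164.578003
dx/dθ = −r sin θ − h·r cos θ/√(L² − h²) (θ in radians; h = 24.154212) = -33.295165

x = 164.5780, dx/dθ = -33.2952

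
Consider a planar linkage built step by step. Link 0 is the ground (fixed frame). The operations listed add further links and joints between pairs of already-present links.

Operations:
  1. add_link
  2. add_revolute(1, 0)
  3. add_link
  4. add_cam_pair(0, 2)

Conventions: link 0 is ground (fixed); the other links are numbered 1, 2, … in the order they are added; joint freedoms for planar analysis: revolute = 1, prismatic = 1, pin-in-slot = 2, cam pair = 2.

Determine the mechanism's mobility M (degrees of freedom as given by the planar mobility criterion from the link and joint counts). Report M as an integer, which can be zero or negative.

link 0 = ground. State L|J1|J2 = 1|0|0
+link1  2|0|0
R(1,0) f=1→J1  2|1|0
+link2  3|1|0
C(0,2) f=2→J2  3|1|1
M = 3(3−1)−2·1−1 = 6−2−1 = 3

M = 3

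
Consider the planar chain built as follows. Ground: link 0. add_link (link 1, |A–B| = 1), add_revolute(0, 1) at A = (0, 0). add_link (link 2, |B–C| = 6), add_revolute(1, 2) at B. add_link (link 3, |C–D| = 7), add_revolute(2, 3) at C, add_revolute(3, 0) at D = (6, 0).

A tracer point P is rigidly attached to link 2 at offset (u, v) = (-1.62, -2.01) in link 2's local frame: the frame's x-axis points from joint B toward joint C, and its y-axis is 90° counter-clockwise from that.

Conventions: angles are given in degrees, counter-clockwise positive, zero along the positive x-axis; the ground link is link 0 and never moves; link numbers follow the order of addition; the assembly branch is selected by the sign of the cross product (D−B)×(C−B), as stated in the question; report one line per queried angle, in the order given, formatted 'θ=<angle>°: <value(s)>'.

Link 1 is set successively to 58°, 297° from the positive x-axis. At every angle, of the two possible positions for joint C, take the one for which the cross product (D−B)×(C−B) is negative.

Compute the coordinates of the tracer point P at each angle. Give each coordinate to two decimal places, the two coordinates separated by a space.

A=(0,0), D=(6.00,0)
θ=58°: B = A + 1.00·(cos58°, sin58°) = (0.5299, 0.8480)
θ=58°: |BD| = 5.5354
θ=58°: circle(B,6.00) ∩ circle(D,7.00): a=1.5935, h=5.7845
θ=58°:   candidates: C₊=(2.9908,6.3202) cross=32.020; C₋=(1.2184,-5.1123) cross=-32.020
θ=58°:   branch - wants cross < 0 → take C=(1.2184,-5.1123) (cross=-32.020)
θ=58°: ex = (C−B)/|BC| = (0.1147,-0.9934); ey = (0.9934,0.1147)
θ=58°: P = B + -1.62·ex + -2.01·ey = (-1.6527,2.2267)
θ=297°: B = A + 1.00·(cos297°, sin297°) = (0.4540, -0.8910)
θ=297°: |BD| = 5.6171
θ=297°: circle(B,6.00) ∩ circle(D,7.00): a=1.6514, h=5.7683
θ=297°:   candidates: C₊=(1.1695,5.0662) cross=32.401; C₋=(2.9995,-6.3243) cross=-32.401
θ=297°:   branch - wants cross < 0 → take C=(2.9995,-6.3243) (cross=-32.401)
θ=297°: ex = (C−B)/|BC| = (0.4242,-0.9055); ey = (0.9055,0.4242)
θ=297°: P = B + -1.62·ex + -2.01·ey = (-2.0534,-0.2767)

θ=58°: -1.65 2.23
θ=297°: -2.05 -0.28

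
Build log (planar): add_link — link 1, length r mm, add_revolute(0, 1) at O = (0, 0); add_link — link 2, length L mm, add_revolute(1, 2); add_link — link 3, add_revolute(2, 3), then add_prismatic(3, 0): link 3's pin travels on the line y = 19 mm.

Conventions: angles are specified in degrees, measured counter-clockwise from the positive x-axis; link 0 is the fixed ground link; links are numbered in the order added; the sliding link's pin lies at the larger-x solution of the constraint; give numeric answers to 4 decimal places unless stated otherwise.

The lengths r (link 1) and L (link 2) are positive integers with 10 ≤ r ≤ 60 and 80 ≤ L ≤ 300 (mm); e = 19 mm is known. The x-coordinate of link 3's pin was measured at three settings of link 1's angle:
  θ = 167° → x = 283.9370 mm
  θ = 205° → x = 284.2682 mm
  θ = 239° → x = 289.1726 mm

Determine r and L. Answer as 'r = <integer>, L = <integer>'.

constraint per measurement: (x − r cos θ)² + (r sin θ − e)² = L²
subtracting the θ₁ and θ₂ equations cancels the r² and L² terms:
r = (x₁² − x₂²) / (2[(x₁cos θ₁ + e sin θ₁) − (x₂cos θ₂ + e sin θ₂)]) = 13.9993 → r = 14
L² = (x₁ − r cos θ₁)² + (r sin θ₁ − e)² = 88804.0180 → L = 298.0000 → L = 298
check at θ₃=239°: x = 289.1726 (printed 289.1726) ✓

r = 14, L = 298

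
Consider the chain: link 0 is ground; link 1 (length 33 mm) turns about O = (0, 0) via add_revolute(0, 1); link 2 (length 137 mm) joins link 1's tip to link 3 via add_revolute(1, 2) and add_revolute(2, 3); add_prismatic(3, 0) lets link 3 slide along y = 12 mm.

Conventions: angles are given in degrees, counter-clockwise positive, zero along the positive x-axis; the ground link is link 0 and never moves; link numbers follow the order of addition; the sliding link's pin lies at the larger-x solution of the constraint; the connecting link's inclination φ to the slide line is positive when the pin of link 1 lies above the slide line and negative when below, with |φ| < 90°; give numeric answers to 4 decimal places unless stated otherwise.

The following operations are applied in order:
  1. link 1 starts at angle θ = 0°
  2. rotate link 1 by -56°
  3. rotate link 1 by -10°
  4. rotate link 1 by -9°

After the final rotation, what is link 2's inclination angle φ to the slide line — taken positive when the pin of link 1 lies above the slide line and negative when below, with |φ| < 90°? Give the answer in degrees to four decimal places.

geometry: r = 33 mm, L = 137 mm, e = 12 mm; θ starts at 0°
rotate link 1 by -56°: θ ← 0° -56° = -56°
rotate link 1 by -10°: θ ← -56° -10° = -66°
rotate link 1 by -9°: θ ← -66° -9° = -75°
h = r sin θ − e = -31.875552 − 12 = -43.875552
sin φ = h / L = -43.875552 / 137 = -0.32025951
φ = arcsin(-0.32025951) = -18.678619°

-18.6786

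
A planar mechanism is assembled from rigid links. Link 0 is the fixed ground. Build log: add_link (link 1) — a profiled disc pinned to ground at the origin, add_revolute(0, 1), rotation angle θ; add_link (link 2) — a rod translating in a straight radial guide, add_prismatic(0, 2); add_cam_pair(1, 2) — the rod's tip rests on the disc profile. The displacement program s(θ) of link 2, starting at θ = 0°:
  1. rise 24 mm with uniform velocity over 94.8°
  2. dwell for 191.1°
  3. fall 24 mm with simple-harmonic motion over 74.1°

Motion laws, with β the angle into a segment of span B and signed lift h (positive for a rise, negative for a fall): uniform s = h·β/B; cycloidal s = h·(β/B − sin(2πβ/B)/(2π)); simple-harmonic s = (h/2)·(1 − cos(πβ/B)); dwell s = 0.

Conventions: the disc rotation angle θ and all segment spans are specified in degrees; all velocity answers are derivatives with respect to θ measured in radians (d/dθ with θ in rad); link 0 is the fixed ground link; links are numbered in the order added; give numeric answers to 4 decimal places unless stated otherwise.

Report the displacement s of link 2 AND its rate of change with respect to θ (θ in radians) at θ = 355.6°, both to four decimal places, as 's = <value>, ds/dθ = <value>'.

seg 1 [0°–94.8°] uniform, h=24: full span → s += 24 → s = 24.0000
seg 2 [94.8°–285.9°] dwell: s stays 24.0000
seg 3 [285.9°–360°] simple-harmonic, h=-24: θ=355.6° here. β=69.7, B=74.1. -24/2·(1 − cos(π·0.9406)) = -23.7918 → s = 0.2082
velocity in seg [285.9°–360°] (simple-harmonic), θ in radians: β = 69.7° = 1.2165 rad, B = 74.1° = 1.2933 rad; ds/dθ = (πh/(2B)) sin(πβ/B) = (π·(-24)/(2·1.2933)) sin(π·0.9406) = -5.406275 mm/rad

s = 0.2082, ds/dθ = -5.4063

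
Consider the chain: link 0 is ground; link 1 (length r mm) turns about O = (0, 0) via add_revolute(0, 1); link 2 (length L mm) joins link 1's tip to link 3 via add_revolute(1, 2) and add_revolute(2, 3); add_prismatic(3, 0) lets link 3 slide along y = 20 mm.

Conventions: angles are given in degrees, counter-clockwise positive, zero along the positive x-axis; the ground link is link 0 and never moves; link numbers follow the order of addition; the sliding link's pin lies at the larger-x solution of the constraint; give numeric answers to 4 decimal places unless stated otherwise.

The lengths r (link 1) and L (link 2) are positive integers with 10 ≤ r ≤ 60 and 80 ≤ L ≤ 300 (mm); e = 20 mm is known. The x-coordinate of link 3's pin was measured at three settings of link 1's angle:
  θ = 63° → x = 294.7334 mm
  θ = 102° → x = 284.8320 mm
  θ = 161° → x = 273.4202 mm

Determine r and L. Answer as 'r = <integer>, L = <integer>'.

constraint per measurement: (x − r cos θ)² + (r sin θ − e)² = L²
subtracting the θ₁ and θ₂ equations cancels the r² and L² terms:
r = (x₁² − x₂²) / (2[(x₁cos θ₁ + e sin θ₁) − (x₂cos θ₂ + e sin θ₂)]) = 15.0000 → r = 15
L² = (x₁ − r cos θ₁)² + (r sin θ₁ − e)² = 82943.9883 → L = 288.0000 → L = 288
check at θ₃=161°: x = 273.4202 (printed 273.4202) ✓

r = 15, L = 288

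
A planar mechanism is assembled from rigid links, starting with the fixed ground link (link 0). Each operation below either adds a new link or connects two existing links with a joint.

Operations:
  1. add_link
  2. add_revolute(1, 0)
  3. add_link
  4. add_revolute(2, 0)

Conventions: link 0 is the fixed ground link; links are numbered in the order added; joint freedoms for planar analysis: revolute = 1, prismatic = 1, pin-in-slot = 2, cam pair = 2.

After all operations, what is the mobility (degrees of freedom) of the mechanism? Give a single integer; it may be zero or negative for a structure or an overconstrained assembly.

(L,J1,J2)=(1,0,0); link0 fixed
link1: (2,0,0)
R 1-0 [J1]: (2,1,0)
link2: (3,1,0)
R 2-0 [J1]: (3,2,0)
Grübler: 3·2 − 2·2 − 0 = 2

M = 2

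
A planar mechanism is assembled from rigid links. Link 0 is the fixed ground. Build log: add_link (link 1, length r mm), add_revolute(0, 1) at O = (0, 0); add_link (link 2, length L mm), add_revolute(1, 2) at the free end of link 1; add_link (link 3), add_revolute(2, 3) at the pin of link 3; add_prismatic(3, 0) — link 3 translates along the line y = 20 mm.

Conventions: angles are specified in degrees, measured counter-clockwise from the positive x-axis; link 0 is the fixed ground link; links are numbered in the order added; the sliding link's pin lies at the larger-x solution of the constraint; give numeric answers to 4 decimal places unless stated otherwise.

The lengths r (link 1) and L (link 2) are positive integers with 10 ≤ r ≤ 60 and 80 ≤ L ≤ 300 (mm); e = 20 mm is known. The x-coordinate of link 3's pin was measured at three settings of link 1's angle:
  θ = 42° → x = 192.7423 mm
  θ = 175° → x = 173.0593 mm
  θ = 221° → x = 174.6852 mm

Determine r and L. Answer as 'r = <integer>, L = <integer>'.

constraint per measurement: (x − r cos θ)² + (r sin θ − e)² = L²
subtracting the θ₁ and θ₂ equations cancels the r² and L² terms:
r = (x₁² − x₂²) / (2[(x₁cos θ₁ + e sin θ₁) − (x₂cos θ₂ + e sin θ₂)]) = 11.0000 → r = 11
L² = (x₁ − r cos θ₁)² + (r sin θ₁ − e)² = 34224.9970 → L = 185.0000 → L = 185
check at θ₃=221°: x = 174.6852 (printed 174.6852) ✓

r = 11, L = 185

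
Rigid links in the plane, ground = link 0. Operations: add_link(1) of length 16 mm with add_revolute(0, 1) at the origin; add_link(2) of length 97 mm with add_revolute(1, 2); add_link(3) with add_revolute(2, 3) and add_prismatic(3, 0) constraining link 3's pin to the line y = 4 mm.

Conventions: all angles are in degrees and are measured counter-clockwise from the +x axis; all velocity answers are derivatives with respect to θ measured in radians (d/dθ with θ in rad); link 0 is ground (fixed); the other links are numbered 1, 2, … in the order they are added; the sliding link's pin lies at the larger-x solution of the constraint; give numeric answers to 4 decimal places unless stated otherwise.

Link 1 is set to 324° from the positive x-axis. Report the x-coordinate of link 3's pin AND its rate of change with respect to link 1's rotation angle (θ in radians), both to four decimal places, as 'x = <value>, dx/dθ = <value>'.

geometry: r = 16 mm, L = 97 mm, e = 4 mm
crank pin P = (r cos θ, r sin θ) = (12.944272, -9.404564)
h = r sin θ − e = -9.404564 − 4 = -13.404564
x = r cos θ + √(L² − h²) = 12.944272 + 96.069338 = 109.013610
dx/dθ = −r sin θ − h·r cos θ/√(L² − h²) (θ in radians; h = -13.404564) = 11.210680

x = 109.0136, dx/dθ = 11.2107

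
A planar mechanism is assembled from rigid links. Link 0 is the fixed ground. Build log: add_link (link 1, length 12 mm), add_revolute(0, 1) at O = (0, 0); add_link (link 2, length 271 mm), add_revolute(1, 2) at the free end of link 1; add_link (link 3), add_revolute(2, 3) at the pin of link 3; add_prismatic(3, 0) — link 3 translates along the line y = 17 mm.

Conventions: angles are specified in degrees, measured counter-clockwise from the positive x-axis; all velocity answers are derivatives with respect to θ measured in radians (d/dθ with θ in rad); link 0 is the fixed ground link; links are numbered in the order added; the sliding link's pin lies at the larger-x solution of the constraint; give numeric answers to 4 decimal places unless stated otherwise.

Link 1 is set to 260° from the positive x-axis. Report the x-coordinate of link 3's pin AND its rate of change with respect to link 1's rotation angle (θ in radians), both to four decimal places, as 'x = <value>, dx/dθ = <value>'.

geometry: r = 12 mm, L = 271 mm, e = 17 mm
crank pin P = (r cos θ, r sin θ) = (-2.083778, -11.817693)
h = r sin θ − e = -11.817693 − 17 = -28.817693
x = r cos θ + √(L² − h²) = -2.083778 + 269.463431 = 267.379653
dx/dθ = −r sin θ − h·r cos θ/√(L² − h²) (θ in radians; h = -28.817693) = 11.594844

x = 267.3797, dx/dθ = 11.5948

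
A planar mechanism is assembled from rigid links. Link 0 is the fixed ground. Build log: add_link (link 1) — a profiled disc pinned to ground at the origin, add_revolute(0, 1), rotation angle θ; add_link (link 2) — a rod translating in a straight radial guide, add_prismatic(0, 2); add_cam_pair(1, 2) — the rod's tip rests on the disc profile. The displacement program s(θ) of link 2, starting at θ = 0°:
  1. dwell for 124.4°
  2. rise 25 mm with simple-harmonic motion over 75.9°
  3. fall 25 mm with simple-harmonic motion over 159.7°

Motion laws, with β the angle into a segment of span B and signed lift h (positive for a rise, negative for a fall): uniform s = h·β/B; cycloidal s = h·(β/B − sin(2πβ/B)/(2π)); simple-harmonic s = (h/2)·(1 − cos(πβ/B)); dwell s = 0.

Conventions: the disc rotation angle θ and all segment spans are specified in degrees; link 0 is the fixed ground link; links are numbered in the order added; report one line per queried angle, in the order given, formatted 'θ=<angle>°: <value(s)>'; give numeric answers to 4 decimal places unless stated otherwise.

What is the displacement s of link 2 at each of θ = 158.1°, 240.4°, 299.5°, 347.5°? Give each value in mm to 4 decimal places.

seg 1 [0°–124.4°] dwell: s stays 0.0000
seg 2 [124.4°–200.3°] simple-harmonic, h=25: θ=158.1° here. β=33.7, B=75.9. 25/2·(1 − cos(π·0.4440)) = 10.3124 → s = 10.3124
seg 2 [124.4°–200.3°] simple-harmonic, h=25: full span → s += 25 → s = 25.0000
seg 3 [200.3°–360°] simple-harmonic, h=-25: θ=240.4° here. β=40.1, B=159.7. -25/2·(1 − cos(π·0.2511)) = -3.6916 → s = 21.3084
seg 3 [200.3°–360°] simple-harmonic, h=-25: θ=299.5° here. β=99.2, B=159.7. -25/2·(1 − cos(π·0.6212)) = -17.1441 → s = 7.8559
seg 3 [200.3°–360°] simple-harmonic, h=-25: θ=347.5° here. β=147.2, B=159.7. -25/2·(1 − cos(π·0.9217)) = -24.6240 → s = 0.3760

θ=158.1°: 10.3124
θ=240.4°: 21.3084
θ=299.5°: 7.8559
θ=347.5°: 0.3760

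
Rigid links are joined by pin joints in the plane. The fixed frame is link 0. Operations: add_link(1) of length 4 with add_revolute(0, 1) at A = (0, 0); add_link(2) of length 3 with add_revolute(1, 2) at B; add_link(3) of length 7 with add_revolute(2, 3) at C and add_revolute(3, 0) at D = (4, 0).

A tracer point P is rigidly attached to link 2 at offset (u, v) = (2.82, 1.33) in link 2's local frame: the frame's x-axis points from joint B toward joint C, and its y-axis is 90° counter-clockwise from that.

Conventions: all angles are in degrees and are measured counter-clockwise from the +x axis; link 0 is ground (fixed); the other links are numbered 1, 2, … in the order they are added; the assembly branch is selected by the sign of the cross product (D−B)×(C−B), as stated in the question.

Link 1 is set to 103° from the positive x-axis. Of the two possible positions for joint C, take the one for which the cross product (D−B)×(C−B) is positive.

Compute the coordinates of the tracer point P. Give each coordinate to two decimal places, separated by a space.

A=(0,0), D=(4.00,0)
B = A + 4.00·(cos103°, sin103°) = (-0.8998, 3.8975)
|BD| = 6.2609
circle(B,3.00) ∩ circle(D,7.00): a=-0.0640, h=2.9993
  candidates: C₊=(0.9172,6.2846) cross=18.778; C₋=(-2.8170,1.5900) cross=-18.778
  branch + wants cross > 0 → take C=(0.9172,6.2846) (cross=18.778)
ex = (C−B)/|BC| = (0.6057,0.7957); ey = (-0.7957,0.6057)
P = B + 2.82·ex + 1.33·ey = (-0.2501,6.9469)

-0.25 6.95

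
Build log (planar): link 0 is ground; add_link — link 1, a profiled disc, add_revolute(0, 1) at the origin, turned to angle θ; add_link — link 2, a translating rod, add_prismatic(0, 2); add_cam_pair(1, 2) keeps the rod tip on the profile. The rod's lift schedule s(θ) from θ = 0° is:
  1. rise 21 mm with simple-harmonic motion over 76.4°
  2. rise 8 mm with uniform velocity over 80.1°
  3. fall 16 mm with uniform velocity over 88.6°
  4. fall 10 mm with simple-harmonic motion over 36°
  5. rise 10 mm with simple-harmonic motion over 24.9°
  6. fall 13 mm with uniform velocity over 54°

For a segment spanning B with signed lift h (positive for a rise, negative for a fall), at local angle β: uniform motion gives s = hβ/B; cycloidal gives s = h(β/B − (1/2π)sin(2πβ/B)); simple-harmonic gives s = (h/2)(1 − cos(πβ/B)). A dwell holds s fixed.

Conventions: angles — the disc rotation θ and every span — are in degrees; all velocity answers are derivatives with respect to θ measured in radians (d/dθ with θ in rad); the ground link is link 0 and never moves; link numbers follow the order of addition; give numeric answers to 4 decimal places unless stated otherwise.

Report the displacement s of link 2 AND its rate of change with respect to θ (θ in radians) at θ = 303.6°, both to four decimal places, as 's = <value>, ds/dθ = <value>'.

seg 1 [0°–76.4°] simple-harmonic, h=21: full span → s += 21 → s = 21.0000
seg 2 [76.4°–156.5°] uniform, h=8: full span → s += 8 → s = 29.0000
seg 3 [156.5°–245.1°] uniform, h=-16: full span → s += -16 → s = 13.0000
seg 4 [245.1°–281.1°] simple-harmonic, h=-10: full span → s += -10 → s = 3.0000
seg 5 [281.1°–306°] simple-harmonic, h=10: θ=303.6° here. β=22.5, B=24.9. 10/2·(1 − cos(π·0.9036)) = 9.7725 → s = 12.7725
velocity in seg [281.1°–306°] (simple-harmonic), θ in radians: β = 22.5° = 0.3927 rad, B = 24.9° = 0.4346 rad; ds/dθ = (πh/(2B)) sin(πβ/B) = (π·10/(2·0.4346)) sin(π·0.9036) = 10.778238 mm/rad

s = 12.7725, ds/dθ = 10.7782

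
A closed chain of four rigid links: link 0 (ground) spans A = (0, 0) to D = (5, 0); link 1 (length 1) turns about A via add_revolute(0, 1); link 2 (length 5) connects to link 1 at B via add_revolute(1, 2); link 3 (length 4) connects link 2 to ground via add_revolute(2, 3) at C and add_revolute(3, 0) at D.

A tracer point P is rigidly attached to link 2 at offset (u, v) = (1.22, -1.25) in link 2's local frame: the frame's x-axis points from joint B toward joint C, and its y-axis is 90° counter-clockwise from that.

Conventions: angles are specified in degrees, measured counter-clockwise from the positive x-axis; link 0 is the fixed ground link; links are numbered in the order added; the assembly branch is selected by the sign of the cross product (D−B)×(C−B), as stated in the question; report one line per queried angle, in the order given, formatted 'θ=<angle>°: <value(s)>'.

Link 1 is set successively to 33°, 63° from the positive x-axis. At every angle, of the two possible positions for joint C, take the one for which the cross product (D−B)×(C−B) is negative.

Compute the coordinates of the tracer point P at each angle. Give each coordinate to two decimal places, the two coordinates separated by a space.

A=(0,0), D=(5.00,0)
θ=33°: B = A + 1.00·(cos33°, sin33°) = (0.8387, 0.5446)
θ=33°: |BD| = 4.1968
θ=33°: circle(B,5.00) ∩ circle(D,4.00): a=3.1707, h=3.8661
θ=33°:   candidates: C₊=(4.4842,3.9666) cross=16.225; C₋=(3.4808,-3.7003) cross=-16.225
θ=33°:   branch - wants cross < 0 → take C=(3.4808,-3.7003) (cross=-16.225)
θ=33°: ex = (C−B)/|BC| = (0.5284,-0.8490); ey = (0.8490,0.5284)
θ=33°: P = B + 1.22·ex + -1.25·ey = (0.4221,-1.1516)
θ=63°: B = A + 1.00·(cos63°, sin63°) = (0.4540, 0.8910)
θ=63°: |BD| = 4.6325
θ=63°: circle(B,5.00) ∩ circle(D,4.00): a=3.2876, h=3.7671
θ=63°:   candidates: C₊=(4.4048,3.9555) cross=17.451; C₋=(2.9557,-3.4381) cross=-17.451
θ=63°:   branch - wants cross < 0 → take C=(2.9557,-3.4381) (cross=-17.451)
θ=63°: ex = (C−B)/|BC| = (0.5003,-0.8658); ey = (0.8658,0.5003)
θ=63°: P = B + 1.22·ex + -1.25·ey = (-0.0179,-0.7907)

θ=33°: 0.42 -1.15
θ=63°: -0.02 -0.79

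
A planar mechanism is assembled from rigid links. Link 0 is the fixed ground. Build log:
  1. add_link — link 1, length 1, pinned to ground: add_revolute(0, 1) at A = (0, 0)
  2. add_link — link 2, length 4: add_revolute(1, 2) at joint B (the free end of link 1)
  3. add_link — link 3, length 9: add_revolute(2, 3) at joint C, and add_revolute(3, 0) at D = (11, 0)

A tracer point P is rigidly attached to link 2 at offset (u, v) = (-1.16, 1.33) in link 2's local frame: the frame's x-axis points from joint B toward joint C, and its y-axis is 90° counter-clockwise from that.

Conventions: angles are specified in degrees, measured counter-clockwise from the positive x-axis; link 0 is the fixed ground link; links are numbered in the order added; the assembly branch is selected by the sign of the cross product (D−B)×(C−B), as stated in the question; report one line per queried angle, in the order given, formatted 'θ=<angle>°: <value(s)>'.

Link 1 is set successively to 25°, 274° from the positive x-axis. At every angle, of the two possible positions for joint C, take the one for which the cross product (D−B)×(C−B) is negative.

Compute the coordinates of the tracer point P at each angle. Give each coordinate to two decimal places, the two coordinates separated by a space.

A=(0,0), D=(11.00,0)
θ=25°: B = A + 1.00·(cos25°, sin25°) = (0.9063, 0.4226)
θ=25°: |BD| = 10.1025
θ=25°: circle(B,4.00) ∩ circle(D,9.00): a=1.8343, h=3.5546
θ=25°:   candidates: C₊=(2.8877,3.8974) cross=35.911; C₋=(2.5903,-3.2056) cross=-35.911
θ=25°:   branch - wants cross < 0 → take C=(2.5903,-3.2056) (cross=-35.911)
θ=25°: ex = (C−B)/|BC| = (0.4210,-0.9071); ey = (0.9071,0.4210)
θ=25°: P = B + -1.16·ex + 1.33·ey = (1.6244,2.0347)
θ=274°: B = A + 1.00·(cos274°, sin274°) = (0.0698, -0.9976)
θ=274°: |BD| = 10.9757
θ=274°: circle(B,4.00) ∩ circle(D,9.00): a=2.5267, h=3.1009
θ=274°:   candidates: C₊=(2.3042,2.3202) cross=34.034; C₋=(2.8679,-3.8560) cross=-34.034
θ=274°:   branch - wants cross < 0 → take C=(2.8679,-3.8560) (cross=-34.034)
θ=274°: ex = (C−B)/|BC| = (0.6995,-0.7146); ey = (0.7146,0.6995)
θ=274°: P = B + -1.16·ex + 1.33·ey = (0.2087,0.7618)

θ=25°: 1.62 2.03
θ=274°: 0.21 0.76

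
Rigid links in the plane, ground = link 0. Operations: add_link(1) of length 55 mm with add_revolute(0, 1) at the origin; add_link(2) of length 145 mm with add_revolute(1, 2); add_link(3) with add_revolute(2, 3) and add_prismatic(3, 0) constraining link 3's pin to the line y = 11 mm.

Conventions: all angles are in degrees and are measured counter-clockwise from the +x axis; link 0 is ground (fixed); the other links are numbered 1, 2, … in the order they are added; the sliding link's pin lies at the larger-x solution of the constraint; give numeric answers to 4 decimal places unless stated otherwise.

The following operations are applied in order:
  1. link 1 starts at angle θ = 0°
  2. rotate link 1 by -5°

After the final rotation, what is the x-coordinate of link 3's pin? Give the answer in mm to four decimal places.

geometry: r = 55 mm, L = 145 mm, e = 11 mm; θ starts at 0°
rotate link 1 by -5°: θ ← 0° -5° = -5°
crank pin P = (r cos θ, r sin θ) = (54.790708, -4.793566)
h = r sin θ − e = -4.793566 − 11 = -15.793566
x = r cos θ + √(L² − h²) = 54.790708 + 144.137307 = 198.928015

198.9280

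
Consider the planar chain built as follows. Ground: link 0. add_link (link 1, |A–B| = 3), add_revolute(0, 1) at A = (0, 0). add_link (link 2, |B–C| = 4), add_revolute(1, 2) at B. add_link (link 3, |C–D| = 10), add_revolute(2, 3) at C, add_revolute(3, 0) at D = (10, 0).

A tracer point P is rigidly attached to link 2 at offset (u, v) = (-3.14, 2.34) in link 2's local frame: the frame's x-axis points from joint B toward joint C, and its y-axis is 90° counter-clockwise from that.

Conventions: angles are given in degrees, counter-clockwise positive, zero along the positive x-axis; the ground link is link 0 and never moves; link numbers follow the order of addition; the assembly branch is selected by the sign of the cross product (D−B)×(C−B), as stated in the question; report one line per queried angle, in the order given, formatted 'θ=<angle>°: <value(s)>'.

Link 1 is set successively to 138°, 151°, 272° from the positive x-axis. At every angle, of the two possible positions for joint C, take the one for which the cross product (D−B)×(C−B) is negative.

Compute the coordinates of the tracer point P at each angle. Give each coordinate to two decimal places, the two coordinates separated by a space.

A=(0,0), D=(10.00,0)
θ=138°: B = A + 3.00·(cos138°, sin138°) = (-2.2294, 2.0074)
θ=138°: |BD| = 12.3931
θ=138°: circle(B,4.00) ∩ circle(D,10.00): a=2.8076, h=2.8491
θ=138°:   candidates: C₊=(1.0025,4.3641) cross=35.310; C₋=(0.0796,-1.2589) cross=-35.310
θ=138°:   branch - wants cross < 0 → take C=(0.0796,-1.2589) (cross=-35.310)
θ=138°: ex = (C−B)/|BC| = (0.5772,-0.8166); ey = (0.8166,0.5772)
θ=138°: P = B + -3.14·ex + 2.34·ey = (-2.1312,5.9222)
θ=151°: B = A + 3.00·(cos151°, sin151°) = (-2.6239, 1.4544)
θ=151°: |BD| = 12.7074
θ=151°: circle(B,4.00) ∩ circle(D,10.00): a=3.0485, h=2.5897
θ=151°:   candidates: C₊=(0.7010,3.6782) cross=32.908; C₋=(0.1082,-1.4672) cross=-32.908
θ=151°:   branch - wants cross < 0 → take C=(0.1082,-1.4672) (cross=-32.908)
θ=151°: ex = (C−B)/|BC| = (0.6830,-0.7304); ey = (0.7304,0.6830)
θ=151°: P = B + -3.14·ex + 2.34·ey = (-3.0594,5.3462)
θ=272°: B = A + 3.00·(cos272°, sin272°) = (0.1047, -2.9982)
θ=272°: |BD| = 10.3395
θ=272°: circle(B,4.00) ∩ circle(D,10.00): a=1.1077, h=3.8436
θ=272°:   candidates: C₊=(0.0503,1.0015) cross=39.741; C₋=(2.2793,-6.3554) cross=-39.741
θ=272°:   branch - wants cross < 0 → take C=(2.2793,-6.3554) (cross=-39.741)
θ=272°: ex = (C−B)/|BC| = (0.5437,-0.8393); ey = (0.8393,0.5437)
θ=272°: P = B + -3.14·ex + 2.34·ey = (0.3616,0.9094)

θ=138°: -2.13 5.92
θ=151°: -3.06 5.35
θ=272°: 0.36 0.91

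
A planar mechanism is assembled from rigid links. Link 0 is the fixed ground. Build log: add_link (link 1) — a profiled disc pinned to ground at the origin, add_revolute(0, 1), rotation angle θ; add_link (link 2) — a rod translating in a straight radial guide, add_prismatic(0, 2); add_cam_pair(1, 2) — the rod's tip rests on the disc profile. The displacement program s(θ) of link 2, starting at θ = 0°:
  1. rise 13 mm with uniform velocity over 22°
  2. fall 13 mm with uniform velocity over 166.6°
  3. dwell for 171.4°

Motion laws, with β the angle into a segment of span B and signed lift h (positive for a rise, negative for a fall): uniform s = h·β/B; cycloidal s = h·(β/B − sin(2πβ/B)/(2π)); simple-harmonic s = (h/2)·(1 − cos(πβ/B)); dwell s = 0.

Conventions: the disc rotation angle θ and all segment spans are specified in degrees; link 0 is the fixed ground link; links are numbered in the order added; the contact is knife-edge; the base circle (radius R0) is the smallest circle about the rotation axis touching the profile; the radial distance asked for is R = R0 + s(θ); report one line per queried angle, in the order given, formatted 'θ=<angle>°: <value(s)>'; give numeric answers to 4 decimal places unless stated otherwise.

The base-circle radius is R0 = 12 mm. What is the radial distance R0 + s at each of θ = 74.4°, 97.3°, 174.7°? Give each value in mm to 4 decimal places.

seg 1 [0°–22°] uniform, h=13: full span → s += 13 → s = 13.0000
seg 2 [22°–188.6°] uniform, h=-13: θ=74.4° here. β=52.4, B=166.6. -13·52.4/166.6 = -4.0888 → s = 8.9112
seg 2 [22°–188.6°] uniform, h=-13: θ=97.3° here. β=75.3, B=166.6. -13·75.3/166.6 = -5.8758 → s = 7.1242
seg 2 [22°–188.6°] uniform, h=-13: θ=174.7° here. β=152.7, B=166.6. -13·152.7/166.6 = -11.9154 → s = 1.0846
θ=74.4°: R = R0 + s = 12 + 8.9112 = 20.9112
θ=97.3°: R = R0 + s = 12 + 7.1242 = 19.1242
θ=174.7°: R = R0 + s = 12 + 1.0846 = 13.0846

θ=74.4°: 20.9112
θ=97.3°: 19.1242
θ=174.7°: 13.0846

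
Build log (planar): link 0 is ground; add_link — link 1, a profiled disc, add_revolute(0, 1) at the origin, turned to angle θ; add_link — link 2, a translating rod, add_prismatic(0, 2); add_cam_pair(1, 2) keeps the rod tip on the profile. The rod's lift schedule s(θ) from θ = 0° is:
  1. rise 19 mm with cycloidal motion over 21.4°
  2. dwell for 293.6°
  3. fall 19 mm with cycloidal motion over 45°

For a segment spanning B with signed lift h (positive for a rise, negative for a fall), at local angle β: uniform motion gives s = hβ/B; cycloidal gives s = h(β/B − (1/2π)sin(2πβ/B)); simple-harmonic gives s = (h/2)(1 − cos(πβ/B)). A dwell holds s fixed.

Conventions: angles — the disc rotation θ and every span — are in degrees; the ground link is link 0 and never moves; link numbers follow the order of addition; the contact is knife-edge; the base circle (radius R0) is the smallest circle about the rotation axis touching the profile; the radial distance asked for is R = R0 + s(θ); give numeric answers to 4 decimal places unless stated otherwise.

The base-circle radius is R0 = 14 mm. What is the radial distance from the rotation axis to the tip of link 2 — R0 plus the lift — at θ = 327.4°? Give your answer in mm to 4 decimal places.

seg 1 [0°–21.4°] cycloidal, h=19: full span → s += 19 → s = 19.0000
seg 2 [21.4°–315°] dwell: s stays 19.0000
seg 3 [315°–360°] cycloidal, h=-19: θ=327.4° here. β=12.4, B=45. -19·(0.2756 − sin(2π·0.2756)/(2π)) = -2.2505 → s = 16.7495
R = R0 + s = 14 + 16.7495 = 30.7495

30.7495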